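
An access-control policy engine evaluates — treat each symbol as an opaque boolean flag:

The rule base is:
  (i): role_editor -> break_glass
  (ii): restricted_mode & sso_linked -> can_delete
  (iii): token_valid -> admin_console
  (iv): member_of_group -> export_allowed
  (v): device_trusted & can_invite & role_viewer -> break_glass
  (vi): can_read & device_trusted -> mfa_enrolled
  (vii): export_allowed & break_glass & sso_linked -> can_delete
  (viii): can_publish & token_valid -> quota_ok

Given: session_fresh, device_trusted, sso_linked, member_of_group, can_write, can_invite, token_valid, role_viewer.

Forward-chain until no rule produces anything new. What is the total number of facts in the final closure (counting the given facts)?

Round 1: (iii) [token_valid -> admin_console]; (iv) [member_of_group -> export_allowed]; (v) [device_trusted & can_invite & role_viewer -> break_glass]. Adds admin_console, export_allowed, break_glass.
Round 2: (vii) [export_allowed & break_glass & sso_linked -> can_delete]. Adds can_delete.
Closure: {admin_console, break_glass, can_delete, can_invite, can_write, device_trusted, export_allowed, member_of_group, role_viewer, session_fresh, sso_linked, token_valid} — 12 facts.

12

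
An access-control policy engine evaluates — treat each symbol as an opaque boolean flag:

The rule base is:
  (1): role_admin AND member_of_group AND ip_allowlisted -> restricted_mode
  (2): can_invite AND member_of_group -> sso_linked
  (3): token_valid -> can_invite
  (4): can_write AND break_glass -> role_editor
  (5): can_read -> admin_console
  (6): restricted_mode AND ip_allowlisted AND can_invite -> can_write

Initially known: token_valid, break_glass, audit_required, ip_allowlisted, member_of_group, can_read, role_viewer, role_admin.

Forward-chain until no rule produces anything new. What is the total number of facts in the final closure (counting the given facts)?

Round 1 — (1), (3), (5), derive restricted_mode, can_invite, admin_console.
Round 2 — (2), (6), derive sso_linked, can_write.
Round 3 — (4), derive role_editor.
Closure: {admin_console, audit_required, break_glass, can_invite, can_read, can_write, ip_allowlisted, member_of_group, restricted_mode, role_admin, role_editor, role_viewer, sso_linked, token_valid} — 14 facts.

14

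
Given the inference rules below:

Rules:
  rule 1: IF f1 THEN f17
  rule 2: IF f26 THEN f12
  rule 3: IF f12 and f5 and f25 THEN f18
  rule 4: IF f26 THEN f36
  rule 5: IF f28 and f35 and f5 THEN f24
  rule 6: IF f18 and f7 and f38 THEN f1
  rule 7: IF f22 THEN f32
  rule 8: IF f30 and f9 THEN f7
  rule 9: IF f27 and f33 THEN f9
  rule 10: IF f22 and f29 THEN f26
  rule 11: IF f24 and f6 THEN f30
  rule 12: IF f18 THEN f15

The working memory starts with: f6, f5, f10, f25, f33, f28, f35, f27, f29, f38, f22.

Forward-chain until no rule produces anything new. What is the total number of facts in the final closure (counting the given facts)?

23

Round 1 fires rule 5, rule 7, rule 9, rule 10, giving f24, f32, f9, f26.
Round 2 fires rule 2, rule 4, rule 11, giving f12, f36, f30.
Round 3 fires rule 3, rule 8, giving f18, f7.
Round 4 fires rule 6, rule 12, giving f1, f15.
Round 5 fires rule 1, giving f17.
Closure: {f1, f10, f12, f15, f17, f18, f22, f24, f25, f26, f27, f28, f29, f30, f32, f33, f35, f36, f38, f5, f6, f7, f9} — 23 facts.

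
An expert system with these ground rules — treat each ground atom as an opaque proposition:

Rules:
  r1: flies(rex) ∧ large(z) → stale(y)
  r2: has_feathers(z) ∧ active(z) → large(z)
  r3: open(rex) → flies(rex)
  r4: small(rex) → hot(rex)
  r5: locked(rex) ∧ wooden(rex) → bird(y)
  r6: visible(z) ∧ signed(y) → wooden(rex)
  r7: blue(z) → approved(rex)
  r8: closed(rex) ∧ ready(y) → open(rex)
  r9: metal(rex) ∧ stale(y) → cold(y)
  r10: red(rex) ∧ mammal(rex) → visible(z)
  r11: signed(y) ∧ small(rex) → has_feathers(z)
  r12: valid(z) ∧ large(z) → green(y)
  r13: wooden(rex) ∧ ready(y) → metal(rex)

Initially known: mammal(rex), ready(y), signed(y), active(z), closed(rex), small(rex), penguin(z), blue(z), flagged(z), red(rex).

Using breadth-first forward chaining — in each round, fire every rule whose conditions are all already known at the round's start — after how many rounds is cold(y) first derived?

Round 1: r4 [small(rex) → hot(rex)]; r7 [blue(z) → approved(rex)]; r8 [closed(rex) ∧ ready(y) → open(rex)]; r10 [red(rex) ∧ mammal(rex) → visible(z)]; r11 [signed(y) ∧ small(rex) → has_feathers(z)]. Adds hot(rex), approved(rex), open(rex), visible(z), has_feathers(z).
Round 2: r2 [has_feathers(z) ∧ active(z) → large(z)]; r3 [open(rex) → flies(rex)]; r6 [visible(z) ∧ signed(y) → wooden(rex)]. Adds large(z), flies(rex), wooden(rex).
Round 3: r1 [flies(rex) ∧ large(z) → stale(y)]; r13 [wooden(rex) ∧ ready(y) → metal(rex)]. Adds stale(y), metal(rex).
Round 4: r9 [metal(rex) ∧ stale(y) → cold(y)]. Adds cold(y).
cold(y) first appears in round 4.

4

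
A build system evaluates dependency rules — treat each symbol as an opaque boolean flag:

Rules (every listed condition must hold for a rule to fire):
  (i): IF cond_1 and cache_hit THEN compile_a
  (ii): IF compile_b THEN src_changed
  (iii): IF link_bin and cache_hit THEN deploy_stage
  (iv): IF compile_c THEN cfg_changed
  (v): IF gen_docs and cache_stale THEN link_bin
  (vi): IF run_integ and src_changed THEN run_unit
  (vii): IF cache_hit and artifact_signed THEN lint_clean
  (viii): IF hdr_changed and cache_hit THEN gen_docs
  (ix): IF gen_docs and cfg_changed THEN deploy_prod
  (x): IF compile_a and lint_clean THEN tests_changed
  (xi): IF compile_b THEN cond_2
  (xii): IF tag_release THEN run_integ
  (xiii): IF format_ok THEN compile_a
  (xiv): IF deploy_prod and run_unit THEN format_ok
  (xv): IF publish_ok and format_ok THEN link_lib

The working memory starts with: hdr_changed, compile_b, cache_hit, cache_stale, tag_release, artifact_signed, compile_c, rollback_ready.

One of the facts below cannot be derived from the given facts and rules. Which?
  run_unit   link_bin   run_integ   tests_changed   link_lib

Round 1: (ii) [IF compile_b THEN src_changed]; (iv) [IF compile_c THEN cfg_changed]; (vii) [IF cache_hit and artifact_signed THEN lint_clean]; (viii) [IF hdr_changed and cache_hit THEN gen_docs]; (xi) [IF compile_b THEN cond_2]; (xii) [IF tag_release THEN run_integ]. New: src_changed, cfg_changed, lint_clean, gen_docs, cond_2, run_integ.
Round 2: (v) [IF gen_docs and cache_stale THEN link_bin]; (vi) [IF run_integ and src_changed THEN run_unit]; (ix) [IF gen_docs and cfg_changed THEN deploy_prod]. New: link_bin, run_unit, deploy_prod.
Round 3: (iii) [IF link_bin and cache_hit THEN deploy_stage]; (xiv) [IF deploy_prod and run_unit THEN format_ok]. New: deploy_stage, format_ok.
Round 4: (xiii) [IF format_ok THEN compile_a]. New: compile_a.
Round 5: (x) [IF compile_a and lint_clean THEN tests_changed]. New: tests_changed.
Derived: run_unit (round 2), link_bin (round 2), run_integ (round 1), tests_changed (round 5). link_lib never appears in any round.

link_lib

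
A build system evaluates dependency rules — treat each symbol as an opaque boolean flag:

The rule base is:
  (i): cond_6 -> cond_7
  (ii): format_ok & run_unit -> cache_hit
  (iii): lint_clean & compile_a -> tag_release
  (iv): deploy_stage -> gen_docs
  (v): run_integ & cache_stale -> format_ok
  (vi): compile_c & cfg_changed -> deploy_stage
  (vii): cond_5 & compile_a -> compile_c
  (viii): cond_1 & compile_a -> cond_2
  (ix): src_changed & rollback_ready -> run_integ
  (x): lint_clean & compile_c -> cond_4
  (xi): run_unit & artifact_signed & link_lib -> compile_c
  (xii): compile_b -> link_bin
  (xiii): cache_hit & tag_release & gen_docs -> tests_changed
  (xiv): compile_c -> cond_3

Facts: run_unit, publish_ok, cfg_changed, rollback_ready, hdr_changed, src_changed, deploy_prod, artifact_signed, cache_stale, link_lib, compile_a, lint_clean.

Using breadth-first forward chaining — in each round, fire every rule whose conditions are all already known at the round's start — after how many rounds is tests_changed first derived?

Round 1 — (iii), (ix), (xi), derive tag_release, run_integ, compile_c.
Round 2 — (v), (vi), (x), (xiv), derive format_ok, deploy_stage, cond_4, cond_3.
Round 3 — (ii), (iv), derive cache_hit, gen_docs.
Round 4 — (xiii), derive tests_changed.
tests_changed first appears in round 4.

4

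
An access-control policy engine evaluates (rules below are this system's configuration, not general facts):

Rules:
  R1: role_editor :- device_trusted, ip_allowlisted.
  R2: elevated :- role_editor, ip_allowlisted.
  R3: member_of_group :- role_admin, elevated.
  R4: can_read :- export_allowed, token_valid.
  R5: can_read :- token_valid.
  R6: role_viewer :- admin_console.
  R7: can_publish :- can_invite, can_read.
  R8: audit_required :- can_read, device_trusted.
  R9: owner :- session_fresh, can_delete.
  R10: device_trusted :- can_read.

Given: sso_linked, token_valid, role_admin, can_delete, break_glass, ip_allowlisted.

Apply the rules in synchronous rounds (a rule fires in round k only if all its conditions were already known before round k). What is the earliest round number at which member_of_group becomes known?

Round 1 fires R5, giving can_read.
Round 2 fires R10, giving device_trusted.
Round 3 fires R1, R8, giving role_editor, audit_required.
Round 4 fires R2, giving elevated.
Round 5 fires R3, giving member_of_group.
member_of_group first appears in round 5.

5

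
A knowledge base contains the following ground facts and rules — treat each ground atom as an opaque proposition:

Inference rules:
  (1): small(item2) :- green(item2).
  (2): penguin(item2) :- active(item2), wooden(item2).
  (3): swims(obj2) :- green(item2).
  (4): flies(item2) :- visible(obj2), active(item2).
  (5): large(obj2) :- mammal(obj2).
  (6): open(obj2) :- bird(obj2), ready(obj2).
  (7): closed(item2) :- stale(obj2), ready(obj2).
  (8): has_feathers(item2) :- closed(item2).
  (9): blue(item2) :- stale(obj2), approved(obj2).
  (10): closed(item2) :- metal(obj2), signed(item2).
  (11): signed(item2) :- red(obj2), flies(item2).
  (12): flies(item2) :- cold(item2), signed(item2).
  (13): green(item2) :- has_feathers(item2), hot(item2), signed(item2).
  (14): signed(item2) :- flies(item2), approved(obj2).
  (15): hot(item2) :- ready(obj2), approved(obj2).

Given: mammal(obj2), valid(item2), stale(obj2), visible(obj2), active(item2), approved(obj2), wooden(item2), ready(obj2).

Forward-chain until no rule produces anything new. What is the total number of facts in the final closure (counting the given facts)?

Round 1 fires (2), (4), (5), (7), (9), (15), giving penguin(item2), flies(item2), large(obj2), closed(item2), blue(item2), hot(item2).
Round 2 fires (8), (14), giving has_feathers(item2), signed(item2).
Round 3 fires (13), giving green(item2).
Round 4 fires (1), (3), giving small(item2), swims(obj2).
Closure: {active(item2), approved(obj2), blue(item2), closed(item2), flies(item2), green(item2), has_feathers(item2), hot(item2), large(obj2), mammal(obj2), penguin(item2), ready(obj2), signed(item2), small(item2), stale(obj2), swims(obj2), valid(item2), visible(obj2), wooden(item2)} — 19 facts.

19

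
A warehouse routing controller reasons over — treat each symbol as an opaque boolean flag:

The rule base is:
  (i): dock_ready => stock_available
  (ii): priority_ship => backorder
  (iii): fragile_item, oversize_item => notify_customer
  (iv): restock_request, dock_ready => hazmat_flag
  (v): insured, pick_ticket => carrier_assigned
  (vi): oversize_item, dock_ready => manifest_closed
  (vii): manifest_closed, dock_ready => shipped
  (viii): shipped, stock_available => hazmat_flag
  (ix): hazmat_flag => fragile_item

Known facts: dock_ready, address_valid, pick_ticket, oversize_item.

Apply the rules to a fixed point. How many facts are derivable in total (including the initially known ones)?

10

[1] (i) [dock_ready => stock_available]; (vi) [oversize_item, dock_ready => manifest_closed]. ⇒ new: stock_available, manifest_closed.
[2] (vii) [manifest_closed, dock_ready => shipped]. ⇒ new: shipped.
[3] (viii) [shipped, stock_available => hazmat_flag]. ⇒ new: hazmat_flag.
[4] (ix) [hazmat_flag => fragile_item]. ⇒ new: fragile_item.
[5] (iii) [fragile_item, oversize_item => notify_customer]. ⇒ new: notify_customer.
Closure: {address_valid, dock_ready, fragile_item, hazmat_flag, manifest_closed, notify_customer, oversize_item, pick_ticket, shipped, stock_available} — 10 facts.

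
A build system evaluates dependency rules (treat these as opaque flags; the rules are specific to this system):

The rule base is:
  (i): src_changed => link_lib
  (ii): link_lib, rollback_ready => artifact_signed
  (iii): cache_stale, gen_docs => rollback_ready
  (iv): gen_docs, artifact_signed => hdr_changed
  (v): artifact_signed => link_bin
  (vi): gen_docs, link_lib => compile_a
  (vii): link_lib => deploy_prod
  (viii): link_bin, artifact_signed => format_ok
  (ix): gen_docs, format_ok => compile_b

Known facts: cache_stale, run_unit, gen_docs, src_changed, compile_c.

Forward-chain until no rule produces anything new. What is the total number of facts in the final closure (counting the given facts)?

14

Round 1 — (i), (iii), derive link_lib, rollback_ready.
Round 2 — (ii), (vi), (vii), derive artifact_signed, compile_a, deploy_prod.
Round 3 — (iv), (v), derive hdr_changed, link_bin.
Round 4 — (viii), derive format_ok.
Round 5 — (ix), derive compile_b.
Closure: {artifact_signed, cache_stale, compile_a, compile_b, compile_c, deploy_prod, format_ok, gen_docs, hdr_changed, link_bin, link_lib, rollback_ready, run_unit, src_changed} — 14 facts.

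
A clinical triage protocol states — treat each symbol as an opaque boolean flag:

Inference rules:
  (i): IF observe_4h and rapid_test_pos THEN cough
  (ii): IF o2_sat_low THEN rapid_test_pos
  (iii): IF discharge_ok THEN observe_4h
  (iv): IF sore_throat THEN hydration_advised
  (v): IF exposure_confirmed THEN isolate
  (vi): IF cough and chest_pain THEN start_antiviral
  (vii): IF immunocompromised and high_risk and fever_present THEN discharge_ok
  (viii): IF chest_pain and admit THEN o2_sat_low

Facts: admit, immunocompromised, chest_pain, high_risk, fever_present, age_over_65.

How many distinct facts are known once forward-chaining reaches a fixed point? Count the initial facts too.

Round 1 fires (vii), (viii), giving discharge_ok, o2_sat_low.
Round 2 fires (ii), (iii), giving rapid_test_pos, observe_4h.
Round 3 fires (i), giving cough.
Round 4 fires (vi), giving start_antiviral.
Closure: {admit, age_over_65, chest_pain, cough, discharge_ok, fever_present, high_risk, immunocompromised, o2_sat_low, observe_4h, rapid_test_pos, start_antiviral} — 12 facts.

12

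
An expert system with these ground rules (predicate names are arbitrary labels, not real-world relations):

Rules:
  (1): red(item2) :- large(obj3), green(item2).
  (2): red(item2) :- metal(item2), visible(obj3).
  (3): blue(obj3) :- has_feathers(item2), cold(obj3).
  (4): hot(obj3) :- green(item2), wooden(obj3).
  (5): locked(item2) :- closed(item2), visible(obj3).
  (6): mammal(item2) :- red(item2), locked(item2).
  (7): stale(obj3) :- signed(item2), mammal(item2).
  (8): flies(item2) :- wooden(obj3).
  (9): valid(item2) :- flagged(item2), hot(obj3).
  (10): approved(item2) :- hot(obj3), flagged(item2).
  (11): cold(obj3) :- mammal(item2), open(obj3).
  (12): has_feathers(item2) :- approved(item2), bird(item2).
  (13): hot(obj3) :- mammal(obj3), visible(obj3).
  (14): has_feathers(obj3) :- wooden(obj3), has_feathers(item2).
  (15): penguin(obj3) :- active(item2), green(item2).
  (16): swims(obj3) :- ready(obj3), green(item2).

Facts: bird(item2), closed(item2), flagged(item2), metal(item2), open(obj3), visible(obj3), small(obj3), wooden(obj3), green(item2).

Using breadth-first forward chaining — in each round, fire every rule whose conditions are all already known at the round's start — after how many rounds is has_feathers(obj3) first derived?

Round 1: (2) [red(item2) :- metal(item2), visible(obj3).]; (4) [hot(obj3) :- green(item2), wooden(obj3).]; (5) [locked(item2) :- closed(item2), visible(obj3).]; (8) [flies(item2) :- wooden(obj3).]. Adds red(item2), hot(obj3), locked(item2), flies(item2).
Round 2: (6) [mammal(item2) :- red(item2), locked(item2).]; (9) [valid(item2) :- flagged(item2), hot(obj3).]; (10) [approved(item2) :- hot(obj3), flagged(item2).]. Adds mammal(item2), valid(item2), approved(item2).
Round 3: (11) [cold(obj3) :- mammal(item2), open(obj3).]; (12) [has_feathers(item2) :- approved(item2), bird(item2).]. Adds cold(obj3), has_feathers(item2).
Round 4: (3) [blue(obj3) :- has_feathers(item2), cold(obj3).]; (14) [has_feathers(obj3) :- wooden(obj3), has_feathers(item2).]. Adds blue(obj3), has_feathers(obj3).
has_feathers(obj3) first appears in round 4.

4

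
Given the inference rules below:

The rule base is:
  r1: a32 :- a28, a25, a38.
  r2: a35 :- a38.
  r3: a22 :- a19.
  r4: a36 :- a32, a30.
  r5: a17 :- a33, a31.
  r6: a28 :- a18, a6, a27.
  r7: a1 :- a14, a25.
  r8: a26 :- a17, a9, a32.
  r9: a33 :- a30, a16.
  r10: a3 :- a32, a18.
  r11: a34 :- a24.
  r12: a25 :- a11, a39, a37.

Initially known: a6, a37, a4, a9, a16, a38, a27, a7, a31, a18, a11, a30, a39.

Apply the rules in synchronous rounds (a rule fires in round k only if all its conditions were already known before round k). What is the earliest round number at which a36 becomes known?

Round 1: r2 [a35 :- a38.]; r6 [a28 :- a18, a6, a27.]; r9 [a33 :- a30, a16.]; r12 [a25 :- a11, a39, a37.]. Adds a35, a28, a33, a25.
Round 2: r1 [a32 :- a28, a25, a38.]; r5 [a17 :- a33, a31.]. Adds a32, a17.
Round 3: r4 [a36 :- a32, a30.]; r8 [a26 :- a17, a9, a32.]; r10 [a3 :- a32, a18.]. Adds a36, a26, a3.
a36 first appears in round 3.

3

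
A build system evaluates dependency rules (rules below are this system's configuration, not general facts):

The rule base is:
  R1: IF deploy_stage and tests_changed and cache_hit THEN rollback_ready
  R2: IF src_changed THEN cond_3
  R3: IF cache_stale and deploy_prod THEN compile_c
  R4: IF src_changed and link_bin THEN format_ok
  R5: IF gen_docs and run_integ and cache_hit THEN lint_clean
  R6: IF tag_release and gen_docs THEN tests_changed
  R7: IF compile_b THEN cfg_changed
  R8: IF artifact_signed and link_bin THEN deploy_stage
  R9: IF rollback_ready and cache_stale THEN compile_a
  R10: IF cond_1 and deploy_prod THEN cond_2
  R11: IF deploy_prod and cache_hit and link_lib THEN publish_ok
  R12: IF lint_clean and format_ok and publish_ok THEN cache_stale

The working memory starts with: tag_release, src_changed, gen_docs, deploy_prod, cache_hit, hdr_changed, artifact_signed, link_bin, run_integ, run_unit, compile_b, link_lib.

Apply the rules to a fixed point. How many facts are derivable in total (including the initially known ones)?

Round 1: R2 [IF src_changed THEN cond_3]; R4 [IF src_changed and link_bin THEN format_ok]; R5 [IF gen_docs and run_integ and cache_hit THEN lint_clean]; R6 [IF tag_release and gen_docs THEN tests_changed]; R7 [IF compile_b THEN cfg_changed]; R8 [IF artifact_signed and link_bin THEN deploy_stage]; R11 [IF deploy_prod and cache_hit and link_lib THEN publish_ok]. New: cond_3, format_ok, lint_clean, tests_changed, cfg_changed, deploy_stage, publish_ok.
Round 2: R1 [IF deploy_stage and tests_changed and cache_hit THEN rollback_ready]; R12 [IF lint_clean and format_ok and publish_ok THEN cache_stale]. New: rollback_ready, cache_stale.
Round 3: R3 [IF cache_stale and deploy_prod THEN compile_c]; R9 [IF rollback_ready and cache_stale THEN compile_a]. New: compile_c, compile_a.
Closure: {artifact_signed, cache_hit, cache_stale, cfg_changed, compile_a, compile_b, compile_c, cond_3, deploy_prod, deploy_stage, format_ok, gen_docs, hdr_changed, link_bin, link_lib, lint_clean, publish_ok, rollback_ready, run_integ, run_unit, src_changed, tag_release, tests_changed} — 23 facts.

23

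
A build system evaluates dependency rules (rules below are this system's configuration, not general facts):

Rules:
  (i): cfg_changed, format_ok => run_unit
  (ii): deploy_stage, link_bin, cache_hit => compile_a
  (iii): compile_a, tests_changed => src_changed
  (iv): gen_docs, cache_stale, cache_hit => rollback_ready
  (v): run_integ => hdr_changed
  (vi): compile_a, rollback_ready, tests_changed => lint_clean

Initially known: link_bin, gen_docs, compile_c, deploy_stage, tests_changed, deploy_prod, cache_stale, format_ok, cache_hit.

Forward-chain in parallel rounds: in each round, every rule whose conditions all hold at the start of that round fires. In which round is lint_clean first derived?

Round 1: (ii) [deploy_stage, link_bin, cache_hit => compile_a]; (iv) [gen_docs, cache_stale, cache_hit => rollback_ready]. Adds compile_a, rollback_ready.
Round 2: (iii) [compile_a, tests_changed => src_changed]; (vi) [compile_a, rollback_ready, tests_changed => lint_clean]. Adds src_changed, lint_clean.
lint_clean first appears in round 2.

2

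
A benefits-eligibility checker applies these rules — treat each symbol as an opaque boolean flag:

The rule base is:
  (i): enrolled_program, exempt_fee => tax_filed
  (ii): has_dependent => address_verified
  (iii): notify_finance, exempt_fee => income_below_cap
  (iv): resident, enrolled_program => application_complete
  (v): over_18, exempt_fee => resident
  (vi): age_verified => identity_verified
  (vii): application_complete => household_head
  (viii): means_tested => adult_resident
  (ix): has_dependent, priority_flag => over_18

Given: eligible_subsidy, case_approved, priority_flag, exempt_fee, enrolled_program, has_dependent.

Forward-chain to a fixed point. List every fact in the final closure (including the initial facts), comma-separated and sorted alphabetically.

[1] (i) [enrolled_program, exempt_fee => tax_filed]; (ii) [has_dependent => address_verified]; (ix) [has_dependent, priority_flag => over_18]. ⇒ new: tax_filed, address_verified, over_18.
[2] (v) [over_18, exempt_fee => resident]. ⇒ new: resident.
[3] (iv) [resident, enrolled_program => application_complete]. ⇒ new: application_complete.
[4] (vii) [application_complete => household_head]. ⇒ new: household_head.

address_verified, application_complete, case_approved, eligible_subsidy, enrolled_program, exempt_fee, has_dependent, household_head, over_18, priority_flag, resident, tax_filed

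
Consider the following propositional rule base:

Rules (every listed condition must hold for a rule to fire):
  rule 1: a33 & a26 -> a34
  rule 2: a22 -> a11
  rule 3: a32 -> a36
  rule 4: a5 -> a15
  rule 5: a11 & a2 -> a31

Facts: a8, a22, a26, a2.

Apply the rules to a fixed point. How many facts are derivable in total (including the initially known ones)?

6

Round 1: rule 2 [a22 -> a11]. Adds a11.
Round 2: rule 5 [a11 & a2 -> a31]. Adds a31.
Closure: {a11, a2, a22, a26, a31, a8} — 6 facts.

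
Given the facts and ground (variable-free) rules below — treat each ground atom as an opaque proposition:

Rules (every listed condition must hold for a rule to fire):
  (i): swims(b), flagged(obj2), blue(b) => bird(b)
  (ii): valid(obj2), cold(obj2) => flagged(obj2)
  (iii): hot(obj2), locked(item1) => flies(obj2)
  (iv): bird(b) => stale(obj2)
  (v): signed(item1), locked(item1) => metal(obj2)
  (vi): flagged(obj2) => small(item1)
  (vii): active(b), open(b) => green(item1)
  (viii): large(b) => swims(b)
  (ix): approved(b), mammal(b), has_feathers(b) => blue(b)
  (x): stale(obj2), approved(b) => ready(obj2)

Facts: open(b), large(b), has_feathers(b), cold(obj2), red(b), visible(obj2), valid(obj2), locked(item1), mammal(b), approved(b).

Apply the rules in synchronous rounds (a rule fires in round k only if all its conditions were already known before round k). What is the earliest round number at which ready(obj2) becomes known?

4

Round 1 fires (ii), (viii), (ix), giving flagged(obj2), swims(b), blue(b).
Round 2 fires (i), (vi), giving bird(b), small(item1).
Round 3 fires (iv), giving stale(obj2).
Round 4 fires (x), giving ready(obj2).
ready(obj2) first appears in round 4.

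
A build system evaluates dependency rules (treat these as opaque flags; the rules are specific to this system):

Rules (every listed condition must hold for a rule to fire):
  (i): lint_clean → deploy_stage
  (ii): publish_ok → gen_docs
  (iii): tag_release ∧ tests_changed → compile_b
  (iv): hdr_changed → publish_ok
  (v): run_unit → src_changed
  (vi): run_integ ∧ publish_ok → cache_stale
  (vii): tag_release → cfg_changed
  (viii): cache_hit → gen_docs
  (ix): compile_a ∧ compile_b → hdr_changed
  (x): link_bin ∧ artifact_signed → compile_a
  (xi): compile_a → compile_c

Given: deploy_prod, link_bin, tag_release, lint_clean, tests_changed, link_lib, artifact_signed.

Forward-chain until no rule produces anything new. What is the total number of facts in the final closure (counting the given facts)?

15

Round 1 — (i), (iii), (vii), (x), derive deploy_stage, compile_b, cfg_changed, compile_a.
Round 2 — (ix), (xi), derive hdr_changed, compile_c.
Round 3 — (iv), derive publish_ok.
Round 4 — (ii), derive gen_docs.
Closure: {artifact_signed, cfg_changed, compile_a, compile_b, compile_c, deploy_prod, deploy_stage, gen_docs, hdr_changed, link_bin, link_lib, lint_clean, publish_ok, tag_release, tests_changed} — 15 facts.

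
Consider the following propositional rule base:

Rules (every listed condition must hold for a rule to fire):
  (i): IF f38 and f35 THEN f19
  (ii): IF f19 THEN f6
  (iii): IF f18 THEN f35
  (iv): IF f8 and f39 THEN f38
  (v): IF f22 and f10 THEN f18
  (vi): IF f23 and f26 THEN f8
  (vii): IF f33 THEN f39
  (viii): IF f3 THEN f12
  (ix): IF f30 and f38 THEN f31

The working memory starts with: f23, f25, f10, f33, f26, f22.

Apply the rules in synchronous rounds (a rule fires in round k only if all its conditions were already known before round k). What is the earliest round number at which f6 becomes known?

Round 1 fires (v), (vi), (vii), giving f18, f8, f39.
Round 2 fires (iii), (iv), giving f35, f38.
Round 3 fires (i), giving f19.
Round 4 fires (ii), giving f6.
f6 first appears in round 4.

4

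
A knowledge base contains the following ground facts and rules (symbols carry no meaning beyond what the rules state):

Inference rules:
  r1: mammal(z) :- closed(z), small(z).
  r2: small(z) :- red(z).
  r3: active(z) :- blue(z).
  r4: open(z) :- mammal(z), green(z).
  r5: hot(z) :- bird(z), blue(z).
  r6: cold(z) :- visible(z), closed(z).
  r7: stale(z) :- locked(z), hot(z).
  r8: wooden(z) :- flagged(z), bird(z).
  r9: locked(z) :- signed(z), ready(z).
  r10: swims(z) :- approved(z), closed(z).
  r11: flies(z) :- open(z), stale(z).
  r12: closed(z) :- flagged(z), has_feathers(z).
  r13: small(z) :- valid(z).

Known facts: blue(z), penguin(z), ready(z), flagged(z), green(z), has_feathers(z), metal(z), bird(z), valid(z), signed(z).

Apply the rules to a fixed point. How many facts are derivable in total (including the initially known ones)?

20

Round 1: r3 [active(z) :- blue(z).]; r5 [hot(z) :- bird(z), blue(z).]; r8 [wooden(z) :- flagged(z), bird(z).]; r9 [locked(z) :- signed(z), ready(z).]; r12 [closed(z) :- flagged(z), has_feathers(z).]; r13 [small(z) :- valid(z).]. New: active(z), hot(z), wooden(z), locked(z), closed(z), small(z).
Round 2: r1 [mammal(z) :- closed(z), small(z).]; r7 [stale(z) :- locked(z), hot(z).]. New: mammal(z), stale(z).
Round 3: r4 [open(z) :- mammal(z), green(z).]. New: open(z).
Round 4: r11 [flies(z) :- open(z), stale(z).]. New: flies(z).
Closure: {active(z), bird(z), blue(z), closed(z), flagged(z), flies(z), green(z), has_feathers(z), hot(z), locked(z), mammal(z), metal(z), open(z), penguin(z), ready(z), signed(z), small(z), stale(z), valid(z), wooden(z)} — 20 facts.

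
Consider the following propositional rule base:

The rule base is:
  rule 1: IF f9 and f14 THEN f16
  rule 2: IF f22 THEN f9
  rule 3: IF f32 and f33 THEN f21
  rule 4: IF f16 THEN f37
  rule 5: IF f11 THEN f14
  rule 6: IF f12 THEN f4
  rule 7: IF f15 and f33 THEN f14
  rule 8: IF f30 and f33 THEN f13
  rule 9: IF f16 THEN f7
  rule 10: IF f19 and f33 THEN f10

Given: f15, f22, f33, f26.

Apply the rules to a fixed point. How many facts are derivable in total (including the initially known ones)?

Round 1 — rule 2, rule 7, derive f9, f14.
Round 2 — rule 1, derive f16.
Round 3 — rule 4, rule 9, derive f37, f7.
Closure: {f14, f15, f16, f22, f26, f33, f37, f7, f9} — 9 facts.

9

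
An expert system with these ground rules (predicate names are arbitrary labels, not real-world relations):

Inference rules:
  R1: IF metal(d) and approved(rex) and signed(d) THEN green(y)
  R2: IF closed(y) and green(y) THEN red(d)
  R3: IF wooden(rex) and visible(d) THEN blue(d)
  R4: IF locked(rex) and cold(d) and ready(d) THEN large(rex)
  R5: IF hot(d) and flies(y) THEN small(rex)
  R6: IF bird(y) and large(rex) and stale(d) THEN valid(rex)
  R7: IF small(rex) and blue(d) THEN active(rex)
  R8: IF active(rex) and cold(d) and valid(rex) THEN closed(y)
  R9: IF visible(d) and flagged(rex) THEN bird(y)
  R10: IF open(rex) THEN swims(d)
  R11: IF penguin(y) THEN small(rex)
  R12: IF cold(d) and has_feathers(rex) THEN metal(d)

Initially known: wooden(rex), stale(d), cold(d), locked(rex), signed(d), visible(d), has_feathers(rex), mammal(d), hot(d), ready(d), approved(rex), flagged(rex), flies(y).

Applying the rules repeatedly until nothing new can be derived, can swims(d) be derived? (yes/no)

Round 1: R3 [IF wooden(rex) and visible(d) THEN blue(d)]; R4 [IF locked(rex) and cold(d) and ready(d) THEN large(rex)]; R5 [IF hot(d) and flies(y) THEN small(rex)]; R9 [IF visible(d) and flagged(rex) THEN bird(y)]; R12 [IF cold(d) and has_feathers(rex) THEN metal(d)]. Adds blue(d), large(rex), small(rex), bird(y), metal(d).
Round 2: R1 [IF metal(d) and approved(rex) and signed(d) THEN green(y)]; R6 [IF bird(y) and large(rex) and stale(d) THEN valid(rex)]; R7 [IF small(rex) and blue(d) THEN active(rex)]. Adds green(y), valid(rex), active(rex).
Round 3: R8 [IF active(rex) and cold(d) and valid(rex) THEN closed(y)]. Adds closed(y).
Round 4: R2 [IF closed(y) and green(y) THEN red(d)]. Adds red(d).
Fixed point reached. swims(d) is concluded only by R10; R10 needs open(rex) (never derived).

no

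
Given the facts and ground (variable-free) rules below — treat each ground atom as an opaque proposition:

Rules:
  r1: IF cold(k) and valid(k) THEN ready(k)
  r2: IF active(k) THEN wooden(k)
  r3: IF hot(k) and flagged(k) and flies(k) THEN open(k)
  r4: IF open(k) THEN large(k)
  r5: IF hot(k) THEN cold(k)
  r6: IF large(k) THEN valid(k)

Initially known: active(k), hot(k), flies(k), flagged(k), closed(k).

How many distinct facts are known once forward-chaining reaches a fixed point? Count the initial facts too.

Round 1: r2 [IF active(k) THEN wooden(k)]; r3 [IF hot(k) and flagged(k) and flies(k) THEN open(k)]; r5 [IF hot(k) THEN cold(k)]. Adds wooden(k), open(k), cold(k).
Round 2: r4 [IF open(k) THEN large(k)]. Adds large(k).
Round 3: r6 [IF large(k) THEN valid(k)]. Adds valid(k).
Round 4: r1 [IF cold(k) and valid(k) THEN ready(k)]. Adds ready(k).
Closure: {active(k), closed(k), cold(k), flagged(k), flies(k), hot(k), large(k), open(k), ready(k), valid(k), wooden(k)} — 11 facts.

11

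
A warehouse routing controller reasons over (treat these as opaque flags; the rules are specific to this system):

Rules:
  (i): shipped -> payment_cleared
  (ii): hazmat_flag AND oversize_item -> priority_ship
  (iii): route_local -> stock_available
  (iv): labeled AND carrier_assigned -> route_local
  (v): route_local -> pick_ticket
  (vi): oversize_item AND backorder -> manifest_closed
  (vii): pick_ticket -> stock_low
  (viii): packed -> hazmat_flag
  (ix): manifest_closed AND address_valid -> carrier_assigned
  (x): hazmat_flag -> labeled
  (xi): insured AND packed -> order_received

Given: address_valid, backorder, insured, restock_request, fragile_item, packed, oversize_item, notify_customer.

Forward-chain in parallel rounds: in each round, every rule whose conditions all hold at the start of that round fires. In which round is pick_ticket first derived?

4

Round 1: (vi) [oversize_item AND backorder -> manifest_closed]; (viii) [packed -> hazmat_flag]; (xi) [insured AND packed -> order_received]. Adds manifest_closed, hazmat_flag, order_received.
Round 2: (ii) [hazmat_flag AND oversize_item -> priority_ship]; (ix) [manifest_closed AND address_valid -> carrier_assigned]; (x) [hazmat_flag -> labeled]. Adds priority_ship, carrier_assigned, labeled.
Round 3: (iv) [labeled AND carrier_assigned -> route_local]. Adds route_local.
Round 4: (iii) [route_local -> stock_available]; (v) [route_local -> pick_ticket]. Adds stock_available, pick_ticket.
pick_ticket first appears in round 4.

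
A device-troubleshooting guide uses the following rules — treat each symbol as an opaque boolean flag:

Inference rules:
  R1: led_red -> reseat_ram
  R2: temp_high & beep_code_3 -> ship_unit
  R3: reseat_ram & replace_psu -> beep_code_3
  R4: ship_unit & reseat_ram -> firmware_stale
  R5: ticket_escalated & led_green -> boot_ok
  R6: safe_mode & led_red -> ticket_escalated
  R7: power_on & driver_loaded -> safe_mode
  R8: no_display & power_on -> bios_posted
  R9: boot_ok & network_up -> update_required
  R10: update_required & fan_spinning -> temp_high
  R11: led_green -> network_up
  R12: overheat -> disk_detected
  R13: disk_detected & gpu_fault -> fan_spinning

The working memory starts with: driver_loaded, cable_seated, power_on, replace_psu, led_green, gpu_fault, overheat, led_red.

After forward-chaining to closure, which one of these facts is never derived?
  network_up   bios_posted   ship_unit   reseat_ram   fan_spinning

Round 1: R1 [led_red -> reseat_ram]; R7 [power_on & driver_loaded -> safe_mode]; R11 [led_green -> network_up]; R12 [overheat -> disk_detected]. Adds reseat_ram, safe_mode, network_up, disk_detected.
Round 2: R3 [reseat_ram & replace_psu -> beep_code_3]; R6 [safe_mode & led_red -> ticket_escalated]; R13 [disk_detected & gpu_fault -> fan_spinning]. Adds beep_code_3, ticket_escalated, fan_spinning.
Round 3: R5 [ticket_escalated & led_green -> boot_ok]. Adds boot_ok.
Round 4: R9 [boot_ok & network_up -> update_required]. Adds update_required.
Round 5: R10 [update_required & fan_spinning -> temp_high]. Adds temp_high.
Round 6: R2 [temp_high & beep_code_3 -> ship_unit]. Adds ship_unit.
Round 7: R4 [ship_unit & reseat_ram -> firmware_stale]. Adds firmware_stale.
Derived: fan_spinning (round 2), network_up (round 1), ship_unit (round 6), reseat_ram (round 1). bios_posted never appears in any round.

bios_posted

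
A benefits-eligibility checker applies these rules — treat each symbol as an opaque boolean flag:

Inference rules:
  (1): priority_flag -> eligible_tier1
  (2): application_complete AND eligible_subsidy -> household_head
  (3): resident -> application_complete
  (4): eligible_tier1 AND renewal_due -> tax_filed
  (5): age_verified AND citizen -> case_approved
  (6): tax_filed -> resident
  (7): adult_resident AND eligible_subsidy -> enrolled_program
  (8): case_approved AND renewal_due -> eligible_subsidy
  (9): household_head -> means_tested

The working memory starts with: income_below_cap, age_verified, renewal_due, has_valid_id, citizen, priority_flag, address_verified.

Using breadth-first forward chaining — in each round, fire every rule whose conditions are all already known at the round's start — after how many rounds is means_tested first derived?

Round 1: (1) [priority_flag -> eligible_tier1]; (5) [age_verified AND citizen -> case_approved]. New: eligible_tier1, case_approved.
Round 2: (4) [eligible_tier1 AND renewal_due -> tax_filed]; (8) [case_approved AND renewal_due -> eligible_subsidy]. New: tax_filed, eligible_subsidy.
Round 3: (6) [tax_filed -> resident]. New: resident.
Round 4: (3) [resident -> application_complete]. New: application_complete.
Round 5: (2) [application_complete AND eligible_subsidy -> household_head]. New: household_head.
Round 6: (9) [household_head -> means_tested]. New: means_tested.
means_tested first appears in round 6.

6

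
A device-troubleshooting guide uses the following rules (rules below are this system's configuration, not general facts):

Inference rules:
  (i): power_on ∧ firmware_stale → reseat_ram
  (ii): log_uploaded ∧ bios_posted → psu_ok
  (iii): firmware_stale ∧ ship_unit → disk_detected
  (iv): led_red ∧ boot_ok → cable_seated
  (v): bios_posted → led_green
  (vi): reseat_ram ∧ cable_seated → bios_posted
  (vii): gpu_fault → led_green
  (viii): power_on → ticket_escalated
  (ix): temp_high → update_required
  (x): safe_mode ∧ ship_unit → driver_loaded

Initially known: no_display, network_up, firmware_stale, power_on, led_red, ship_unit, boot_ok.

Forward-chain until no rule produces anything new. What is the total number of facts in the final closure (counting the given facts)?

13

Round 1: (i) [power_on ∧ firmware_stale → reseat_ram]; (iii) [firmware_stale ∧ ship_unit → disk_detected]; (iv) [led_red ∧ boot_ok → cable_seated]; (viii) [power_on → ticket_escalated]. New: reseat_ram, disk_detected, cable_seated, ticket_escalated.
Round 2: (vi) [reseat_ram ∧ cable_seated → bios_posted]. New: bios_posted.
Round 3: (v) [bios_posted → led_green]. New: led_green.
Closure: {bios_posted, boot_ok, cable_seated, disk_detected, firmware_stale, led_green, led_red, network_up, no_display, power_on, reseat_ram, ship_unit, ticket_escalated} — 13 facts.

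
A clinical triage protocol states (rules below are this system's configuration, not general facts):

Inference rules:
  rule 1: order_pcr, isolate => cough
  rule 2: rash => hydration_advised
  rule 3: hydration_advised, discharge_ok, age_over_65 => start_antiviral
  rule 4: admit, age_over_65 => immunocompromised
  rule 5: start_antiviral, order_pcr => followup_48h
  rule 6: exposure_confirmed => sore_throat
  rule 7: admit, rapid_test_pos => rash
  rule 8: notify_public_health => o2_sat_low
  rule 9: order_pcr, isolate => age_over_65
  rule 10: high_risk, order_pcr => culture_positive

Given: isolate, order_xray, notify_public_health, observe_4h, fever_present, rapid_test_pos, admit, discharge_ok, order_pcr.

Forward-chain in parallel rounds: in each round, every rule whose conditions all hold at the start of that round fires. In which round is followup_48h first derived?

4

Round 1 — rule 1, rule 7, rule 8, rule 9, derive cough, rash, o2_sat_low, age_over_65.
Round 2 — rule 2, rule 4, derive hydration_advised, immunocompromised.
Round 3 — rule 3, derive start_antiviral.
Round 4 — rule 5, derive followup_48h.
followup_48h first appears in round 4.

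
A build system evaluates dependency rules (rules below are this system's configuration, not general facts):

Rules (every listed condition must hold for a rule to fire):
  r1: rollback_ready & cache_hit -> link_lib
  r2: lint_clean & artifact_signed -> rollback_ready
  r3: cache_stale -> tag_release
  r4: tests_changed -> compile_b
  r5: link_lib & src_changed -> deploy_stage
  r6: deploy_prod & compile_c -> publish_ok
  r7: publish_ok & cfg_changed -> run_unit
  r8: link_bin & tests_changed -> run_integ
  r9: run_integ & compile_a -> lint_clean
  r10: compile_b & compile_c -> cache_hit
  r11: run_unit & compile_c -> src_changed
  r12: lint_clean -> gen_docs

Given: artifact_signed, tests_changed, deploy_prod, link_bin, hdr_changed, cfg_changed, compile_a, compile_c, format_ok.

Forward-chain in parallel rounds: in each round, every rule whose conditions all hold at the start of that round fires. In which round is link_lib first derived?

Round 1: r4 [tests_changed -> compile_b]; r6 [deploy_prod & compile_c -> publish_ok]; r8 [link_bin & tests_changed -> run_integ]. New: compile_b, publish_ok, run_integ.
Round 2: r7 [publish_ok & cfg_changed -> run_unit]; r9 [run_integ & compile_a -> lint_clean]; r10 [compile_b & compile_c -> cache_hit]. New: run_unit, lint_clean, cache_hit.
Round 3: r2 [lint_clean & artifact_signed -> rollback_ready]; r11 [run_unit & compile_c -> src_changed]; r12 [lint_clean -> gen_docs]. New: rollback_ready, src_changed, gen_docs.
Round 4: r1 [rollback_ready & cache_hit -> link_lib]. New: link_lib.
link_lib first appears in round 4.

4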